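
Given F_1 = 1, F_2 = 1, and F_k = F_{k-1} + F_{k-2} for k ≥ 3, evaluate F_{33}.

3524578

Iterating the recurrence up to F_{26} = 121393 and F_{25} = 75025:
F_{27} = F_{26} + F_{25} = 121393 + 75025 = 196418
F_{28} = F_{27} + F_{26} = 196418 + 121393 = 317811
F_{29} = F_{28} + F_{27} = 317811 + 196418 = 514229
F_{30} = F_{29} + F_{28} = 514229 + 317811 = 832040
F_{31} = F_{30} + F_{29} = 832040 + 514229 = 1346269
F_{32} = F_{31} + F_{30} = 1346269 + 832040 = 2178309
F_{33} = F_{32} + F_{31} = 2178309 + 1346269 = 3524578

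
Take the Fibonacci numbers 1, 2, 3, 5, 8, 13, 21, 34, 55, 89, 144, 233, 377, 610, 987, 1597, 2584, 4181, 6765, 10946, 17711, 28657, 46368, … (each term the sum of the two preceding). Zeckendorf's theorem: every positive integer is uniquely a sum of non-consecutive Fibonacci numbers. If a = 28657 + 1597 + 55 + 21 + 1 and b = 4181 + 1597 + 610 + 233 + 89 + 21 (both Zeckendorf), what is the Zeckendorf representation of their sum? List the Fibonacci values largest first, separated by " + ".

The two numbers are 30331 and 6731, so their sum is 37062.
Greedily peel off the largest Fibonacci term at each step:
37062: greatest Fibonacci not exceeding it is 28657, leaving 8405
8405: greatest Fibonacci not exceeding it is 6765, leaving 1640
1640: greatest Fibonacci not exceeding it is 1597, leaving 43
43: greatest Fibonacci not exceeding it is 34, leaving 9
9: greatest Fibonacci not exceeding it is 8, leaving 1
1: greatest Fibonacci not exceeding it is 1, leaving 0

28657 + 6765 + 1597 + 34 + 8 + 1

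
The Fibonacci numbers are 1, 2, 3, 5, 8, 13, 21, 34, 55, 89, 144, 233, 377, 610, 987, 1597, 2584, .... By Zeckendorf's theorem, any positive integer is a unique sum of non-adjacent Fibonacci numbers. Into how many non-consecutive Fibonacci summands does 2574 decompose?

7

take 1597 (≤ 2574); 2574 − 1597 = 977
take 610 (≤ 977); 977 − 610 = 367
take 233 (≤ 367); 367 − 233 = 134
take 89 (≤ 134); 134 − 89 = 45
take 34 (≤ 45); 45 − 34 = 11
take 8 (≤ 11); 11 − 8 = 3
take 3 (≤ 3); 3 − 3 = 0
2574 = 1597 + 610 + 233 + 89 + 34 + 8 + 3, which has 7 terms.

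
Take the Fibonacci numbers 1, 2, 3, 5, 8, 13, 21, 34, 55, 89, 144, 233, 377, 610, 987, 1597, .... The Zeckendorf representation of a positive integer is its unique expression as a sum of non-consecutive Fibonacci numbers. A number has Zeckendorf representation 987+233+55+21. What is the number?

987+233+55+21 = 1296.

1296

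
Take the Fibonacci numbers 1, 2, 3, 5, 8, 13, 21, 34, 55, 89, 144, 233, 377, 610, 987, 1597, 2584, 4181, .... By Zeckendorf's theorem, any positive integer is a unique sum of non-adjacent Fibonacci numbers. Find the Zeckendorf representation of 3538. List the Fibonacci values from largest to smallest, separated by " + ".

take 2584 (≤ 3538); 3538 − 2584 = 954
take 610 (≤ 954); 954 − 610 = 344
take 233 (≤ 344); 344 − 233 = 111
take 89 (≤ 111); 111 − 89 = 22
take 21 (≤ 22); 22 − 21 = 1
take 1 (≤ 1); 1 − 1 = 0
So 3538 = 2584 + 610 + 233 + 89 + 21 + 1, with no two terms consecutive in the sequence.

2584 + 610 + 233 + 89 + 21 + 1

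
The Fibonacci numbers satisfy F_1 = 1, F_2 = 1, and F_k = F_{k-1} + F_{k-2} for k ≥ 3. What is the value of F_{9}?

34

Iterating the recurrence up to F_{4} = 3 and F_{3} = 2:
F_{5} = F_{4} + F_{3} = 3 + 2 = 5
F_{6} = F_{5} + F_{4} = 5 + 3 = 8
F_{7} = F_{6} + F_{5} = 8 + 5 = 13
F_{8} = F_{7} + F_{6} = 13 + 8 = 21
F_{9} = F_{8} + F_{7} = 21 + 13 = 34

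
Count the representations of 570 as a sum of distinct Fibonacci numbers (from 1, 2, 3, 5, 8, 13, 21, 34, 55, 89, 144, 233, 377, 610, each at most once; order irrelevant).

570 = 377+144+34+13+2 = 377+144+34+8+5+2 = 377+89+55+34+13+2 = … (6 more), for 9 in all.

9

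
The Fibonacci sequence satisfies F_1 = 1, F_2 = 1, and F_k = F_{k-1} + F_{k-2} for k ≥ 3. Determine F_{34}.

5702887

Iterating the recurrence up to F_{30} = 832040 and F_{29} = 514229:
F_{31} = F_{30} + F_{29} = 832040 + 514229 = 1346269
F_{32} = F_{31} + F_{30} = 1346269 + 832040 = 2178309
F_{33} = F_{32} + F_{31} = 2178309 + 1346269 = 3524578
F_{34} = F_{33} + F_{32} = 3524578 + 2178309 = 5702887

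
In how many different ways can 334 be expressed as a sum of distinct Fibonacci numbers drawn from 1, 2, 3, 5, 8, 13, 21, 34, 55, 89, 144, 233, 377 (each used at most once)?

Each representation comes from the Zeckendorf form by replacing some F_k with F_{k−1} + F_{k−2} where possible.
334 = 233+89+8+3+1 = 233+55+34+8+3+1 = 233+55+21+13+8+3+1 = 144+89+55+34+8+3+1 = 144+89+55+21+13+8+3+1 — 5 representations.

5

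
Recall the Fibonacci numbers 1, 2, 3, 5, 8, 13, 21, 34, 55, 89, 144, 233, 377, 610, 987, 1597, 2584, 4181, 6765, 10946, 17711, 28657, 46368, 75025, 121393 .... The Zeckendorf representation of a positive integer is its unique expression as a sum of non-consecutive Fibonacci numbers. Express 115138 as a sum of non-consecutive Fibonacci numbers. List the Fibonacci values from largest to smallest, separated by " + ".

115138: greatest Fibonacci not exceeding it is 75025, leaving 40113
40113: greatest Fibonacci not exceeding it is 28657, leaving 11456
11456: greatest Fibonacci not exceeding it is 10946, leaving 510
510: greatest Fibonacci not exceeding it is 377, leaving 133
133: greatest Fibonacci not exceeding it is 89, leaving 44
44: greatest Fibonacci not exceeding it is 34, leaving 10
10: greatest Fibonacci not exceeding it is 8, leaving 2
2: greatest Fibonacci not exceeding it is 2, leaving 0
So 115138 = 75025 + 28657 + 10946 + 377 + 89 + 34 + 8 + 2, with no two terms consecutive in the sequence.

75025 + 28657 + 10946 + 377 + 89 + 34 + 8 + 2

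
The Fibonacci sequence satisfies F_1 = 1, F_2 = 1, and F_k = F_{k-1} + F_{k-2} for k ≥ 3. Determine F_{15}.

Iterating the recurrence up to F_{10} = 55 and F_{9} = 34:
F_{11} = F_{10} + F_{9} = 55 + 34 = 89
F_{12} = F_{11} + F_{10} = 89 + 55 = 144
F_{13} = F_{12} + F_{11} = 144 + 89 = 233
F_{14} = F_{13} + F_{12} = 233 + 144 = 377
F_{15} = F_{14} + F_{13} = 377 + 233 = 610

610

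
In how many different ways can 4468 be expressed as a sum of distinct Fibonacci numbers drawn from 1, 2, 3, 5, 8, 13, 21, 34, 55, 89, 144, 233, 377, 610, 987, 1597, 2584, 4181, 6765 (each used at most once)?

7

Starting from the Zeckendorf form and repeatedly splitting a term F_k into F_{k−1} + F_{k−2} (when neither is already used) reaches every representation.
4468 = 4181+233+34+13+5+2 = 4181+144+89+34+13+5+2 = 2584+1597+233+34+13+5+2 = 2584+1597+144+89+34+13+5+2 = … (3 more), for 7 in all.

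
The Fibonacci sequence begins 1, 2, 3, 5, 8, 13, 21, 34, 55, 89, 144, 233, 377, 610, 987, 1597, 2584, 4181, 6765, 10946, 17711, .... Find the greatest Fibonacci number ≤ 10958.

10946

10946 ≤ 10958 < 17711, so the largest Fibonacci number not exceeding 10958 is 10946.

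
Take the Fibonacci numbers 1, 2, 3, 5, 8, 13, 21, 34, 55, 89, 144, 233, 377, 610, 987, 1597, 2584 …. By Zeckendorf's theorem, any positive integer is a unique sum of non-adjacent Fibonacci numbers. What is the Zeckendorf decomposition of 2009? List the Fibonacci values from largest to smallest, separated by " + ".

take 1597 (≤ 2009); 2009 − 1597 = 412
take 377 (≤ 412); 412 − 377 = 35
take 34 (≤ 35); 35 − 34 = 1
take 1 (≤ 1); 1 − 1 = 0
So 2009 = 1597 + 377 + 34 + 1, with no two terms consecutive in the sequence.

1597 + 377 + 34 + 1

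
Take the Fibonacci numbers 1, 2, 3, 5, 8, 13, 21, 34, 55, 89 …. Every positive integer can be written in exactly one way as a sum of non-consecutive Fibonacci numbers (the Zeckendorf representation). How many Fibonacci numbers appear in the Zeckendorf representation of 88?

88: greatest Fibonacci not exceeding it is 55, leaving 33
33: greatest Fibonacci not exceeding it is 21, leaving 12
12: greatest Fibonacci not exceeding it is 8, leaving 4
4: greatest Fibonacci not exceeding it is 3, leaving 1
1: greatest Fibonacci not exceeding it is 1, leaving 0
88 = 55 + 21 + 8 + 3 + 1, which has 5 terms.

5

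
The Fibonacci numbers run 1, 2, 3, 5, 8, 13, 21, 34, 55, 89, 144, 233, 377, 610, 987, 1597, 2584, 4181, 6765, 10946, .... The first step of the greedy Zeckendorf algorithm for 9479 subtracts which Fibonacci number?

6765

6765 ≤ 9479 < 10946, so the largest Fibonacci number not exceeding 9479 is 6765.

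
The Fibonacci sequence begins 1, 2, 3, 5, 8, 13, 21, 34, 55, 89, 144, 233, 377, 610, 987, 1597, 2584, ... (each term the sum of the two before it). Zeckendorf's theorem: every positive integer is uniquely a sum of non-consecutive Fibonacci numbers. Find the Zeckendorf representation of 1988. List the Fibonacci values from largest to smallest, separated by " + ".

Greedy algorithm:
largest Fibonacci ≤ 1988 is 1597; 1988 − 1597 = 391
largest Fibonacci ≤ 391 is 377; 391 − 377 = 14
largest Fibonacci ≤ 14 is 13; 14 − 13 = 1
largest Fibonacci ≤ 1 is 1; 1 − 1 = 0
So 1988 = 1597 + 377 + 13 + 1, with no two terms consecutive in the sequence.

1597 + 377 + 13 + 1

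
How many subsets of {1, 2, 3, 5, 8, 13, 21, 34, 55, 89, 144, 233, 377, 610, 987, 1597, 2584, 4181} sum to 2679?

Starting from the Zeckendorf form and repeatedly splitting a term F_k into F_{k−1} + F_{k−2} (when neither is already used) reaches every representation.
2679 = 2584+89+5+1 = 2584+89+3+2+1 = 2584+55+34+5+1 = 1597+987+89+5+1 = 2584+55+34+3+2+1 = … (23 more), for 28 in all.

28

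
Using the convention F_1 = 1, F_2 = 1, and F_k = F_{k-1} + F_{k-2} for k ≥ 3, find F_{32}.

2178309

Iterating the recurrence up to F_{25} = 75025 and F_{24} = 46368:
F_{26} = F_{25} + F_{24} = 75025 + 46368 = 121393
F_{27} = F_{26} + F_{25} = 121393 + 75025 = 196418
F_{28} = F_{27} + F_{26} = 196418 + 121393 = 317811
F_{29} = F_{28} + F_{27} = 317811 + 196418 = 514229
F_{30} = F_{29} + F_{28} = 514229 + 317811 = 832040
F_{31} = F_{30} + F_{29} = 832040 + 514229 = 1346269
F_{32} = F_{31} + F_{30} = 1346269 + 832040 = 2178309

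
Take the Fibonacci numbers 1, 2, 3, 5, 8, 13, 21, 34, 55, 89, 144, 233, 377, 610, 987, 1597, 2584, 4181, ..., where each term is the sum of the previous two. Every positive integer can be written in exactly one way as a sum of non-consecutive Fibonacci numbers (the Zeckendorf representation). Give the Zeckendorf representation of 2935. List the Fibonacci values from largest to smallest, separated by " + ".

2584 + 233 + 89 + 21 + 8

largest Fibonacci ≤ 2935 is 2584; 2935 − 2584 = 351
largest Fibonacci ≤ 351 is 233; 351 − 233 = 118
largest Fibonacci ≤ 118 is 89; 118 − 89 = 29
largest Fibonacci ≤ 29 is 21; 29 − 21 = 8
largest Fibonacci ≤ 8 is 8; 8 − 8 = 0
So 2935 = 2584 + 233 + 89 + 21 + 8, with no two terms consecutive in the sequence.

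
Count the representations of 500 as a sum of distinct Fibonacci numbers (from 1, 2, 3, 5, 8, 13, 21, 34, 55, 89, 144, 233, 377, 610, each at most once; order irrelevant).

14

500 = 377+89+34 = 377+89+21+13 = 233+144+89+34 = 377+89+21+8+5 = 377+55+34+21+13 = … (9 more), for 14 in all.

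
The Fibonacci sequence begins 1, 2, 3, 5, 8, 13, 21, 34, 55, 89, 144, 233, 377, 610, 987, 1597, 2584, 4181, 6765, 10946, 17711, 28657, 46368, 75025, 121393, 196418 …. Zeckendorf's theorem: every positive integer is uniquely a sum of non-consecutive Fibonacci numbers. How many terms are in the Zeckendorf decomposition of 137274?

137274: greatest Fibonacci not exceeding it is 121393, leaving 15881
15881: greatest Fibonacci not exceeding it is 10946, leaving 4935
4935: greatest Fibonacci not exceeding it is 4181, leaving 754
754: greatest Fibonacci not exceeding it is 610, leaving 144
144: greatest Fibonacci not exceeding it is 144, leaving 0
137274 = 121393 + 10946 + 4181 + 610 + 144, which has 5 terms.

5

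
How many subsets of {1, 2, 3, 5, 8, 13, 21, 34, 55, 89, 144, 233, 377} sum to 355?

Starting from the Zeckendorf form and repeatedly splitting a term F_k into F_{k−1} + F_{k−2} (when neither is already used) reaches every representation.
355 = 233+89+21+8+3+1 = 233+55+34+21+8+3+1 = 144+89+55+34+21+8+3+1 — 3 representations.

3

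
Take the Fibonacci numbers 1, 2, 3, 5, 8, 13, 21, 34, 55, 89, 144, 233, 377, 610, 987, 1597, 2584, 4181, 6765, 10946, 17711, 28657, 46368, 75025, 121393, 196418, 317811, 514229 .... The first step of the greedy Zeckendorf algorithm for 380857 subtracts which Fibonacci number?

317811 ≤ 380857 < 514229, so the largest Fibonacci number not exceeding 380857 is 317811.

317811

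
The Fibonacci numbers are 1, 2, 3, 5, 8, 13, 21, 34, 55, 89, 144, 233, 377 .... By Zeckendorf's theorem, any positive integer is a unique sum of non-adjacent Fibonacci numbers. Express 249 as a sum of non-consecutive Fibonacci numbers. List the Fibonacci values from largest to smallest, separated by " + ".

Repeatedly subtract the largest Fibonacci number that fits:
take 233 (≤ 249); 249 − 233 = 16
take 13 (≤ 16); 16 − 13 = 3
take 3 (≤ 3); 3 − 3 = 0
So 249 = 233 + 13 + 3, with no two terms consecutive in the sequence.

233 + 13 + 3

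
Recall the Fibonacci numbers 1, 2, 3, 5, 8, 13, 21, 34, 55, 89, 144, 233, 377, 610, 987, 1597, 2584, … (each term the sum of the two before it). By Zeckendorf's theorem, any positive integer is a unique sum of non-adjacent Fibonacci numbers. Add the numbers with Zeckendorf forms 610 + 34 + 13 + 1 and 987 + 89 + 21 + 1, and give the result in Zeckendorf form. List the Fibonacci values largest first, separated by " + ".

1597 + 144 + 13 + 2

The two numbers are 658 and 1098, so their sum is 1756.
subtract 1597 from 1756: 159 remains
subtract 144 from 159: 15 remains
subtract 13 from 15: 2 remains
subtract 2 from 2: 0 remains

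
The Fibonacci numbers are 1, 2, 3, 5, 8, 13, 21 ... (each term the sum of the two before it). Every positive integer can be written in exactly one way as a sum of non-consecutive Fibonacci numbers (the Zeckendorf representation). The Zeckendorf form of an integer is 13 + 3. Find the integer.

16

13 + 3 = 16.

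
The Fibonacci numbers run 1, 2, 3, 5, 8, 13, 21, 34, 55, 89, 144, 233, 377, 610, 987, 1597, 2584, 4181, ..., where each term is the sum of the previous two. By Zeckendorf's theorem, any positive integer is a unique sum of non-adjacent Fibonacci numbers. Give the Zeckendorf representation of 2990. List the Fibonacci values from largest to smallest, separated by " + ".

Greedily peel off the largest Fibonacci term at each step:
2990: greatest Fibonacci not exceeding it is 2584, leaving 406
406: greatest Fibonacci not exceeding it is 377, leaving 29
29: greatest Fibonacci not exceeding it is 21, leaving 8
8: greatest Fibonacci not exceeding it is 8, leaving 0
So 2990 = 2584 + 377 + 21 + 8, with no two terms consecutive in the sequence.

2584 + 377 + 21 + 8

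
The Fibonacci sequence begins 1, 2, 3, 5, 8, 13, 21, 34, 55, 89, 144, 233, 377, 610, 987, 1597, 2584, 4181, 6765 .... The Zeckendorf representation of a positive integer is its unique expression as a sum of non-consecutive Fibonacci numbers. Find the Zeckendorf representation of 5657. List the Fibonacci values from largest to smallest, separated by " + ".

4181 + 987 + 377 + 89 + 21 + 2

take 4181 (≤ 5657); 5657 − 4181 = 1476
take 987 (≤ 1476); 1476 − 987 = 489
take 377 (≤ 489); 489 − 377 = 112
take 89 (≤ 112); 112 − 89 = 23
take 21 (≤ 23); 23 − 21 = 2
take 2 (≤ 2); 2 − 2 = 0
So 5657 = 4181 + 987 + 377 + 89 + 21 + 2, with no two terms consecutive in the sequence.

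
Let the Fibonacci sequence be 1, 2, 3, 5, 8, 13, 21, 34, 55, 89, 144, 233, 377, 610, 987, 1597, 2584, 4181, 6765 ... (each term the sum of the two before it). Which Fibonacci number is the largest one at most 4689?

4181 ≤ 4689 < 6765, so the largest Fibonacci number not exceeding 4689 is 4181.

4181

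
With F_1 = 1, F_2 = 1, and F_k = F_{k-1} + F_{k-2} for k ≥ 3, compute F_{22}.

Iterating the recurrence up to F_{18} = 2584 and F_{17} = 1597:
F_{19} = F_{18} + F_{17} = 2584 + 1597 = 4181
F_{20} = F_{19} + F_{18} = 4181 + 2584 = 6765
F_{21} = F_{20} + F_{19} = 6765 + 4181 = 10946
F_{22} = F_{21} + F_{20} = 10946 + 6765 = 17711

17711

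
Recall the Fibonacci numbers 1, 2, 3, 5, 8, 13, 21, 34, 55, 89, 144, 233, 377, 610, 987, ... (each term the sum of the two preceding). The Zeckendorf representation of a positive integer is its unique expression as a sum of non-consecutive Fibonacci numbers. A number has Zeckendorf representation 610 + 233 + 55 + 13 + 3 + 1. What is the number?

610 + 233 + 55 + 13 + 3 + 1 = 915.

915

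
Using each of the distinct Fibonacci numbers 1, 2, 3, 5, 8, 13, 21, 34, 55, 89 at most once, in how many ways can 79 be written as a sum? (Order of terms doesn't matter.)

Starting from the Zeckendorf form and repeatedly splitting a term F_k into F_{k−1} + F_{k−2} (when neither is already used) reaches every representation.
79 = 55+21+3 = 55+21+2+1 = 55+13+8+3 = 55+13+8+2+1 = 34+21+13+8+3 = … (3 more), for 8 in all.

8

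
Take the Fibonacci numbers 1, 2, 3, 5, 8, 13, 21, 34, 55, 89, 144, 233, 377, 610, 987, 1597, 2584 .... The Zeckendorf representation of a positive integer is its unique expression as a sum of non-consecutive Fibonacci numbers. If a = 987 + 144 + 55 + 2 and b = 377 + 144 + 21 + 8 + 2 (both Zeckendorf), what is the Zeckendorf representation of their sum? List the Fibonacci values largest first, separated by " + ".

1597 + 89 + 34 + 13 + 5 + 2

The two numbers are 1188 and 552, so their sum is 1740.
Greedily peel off the largest Fibonacci term at each step:
1740 − 1597 = 143
143 − 89 = 54
54 − 34 = 20
20 − 13 = 7
7 − 5 = 2
2 − 2 = 0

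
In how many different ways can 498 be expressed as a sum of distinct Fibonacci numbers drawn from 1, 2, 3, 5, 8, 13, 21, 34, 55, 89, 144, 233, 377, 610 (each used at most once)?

16

Each representation comes from the Zeckendorf form by replacing some F_k with F_{k−1} + F_{k−2} where possible.
498 = 377+89+21+8+3 = 377+89+21+8+2+1 = 377+55+34+21+8+3 = … (13 more), for 16 in all.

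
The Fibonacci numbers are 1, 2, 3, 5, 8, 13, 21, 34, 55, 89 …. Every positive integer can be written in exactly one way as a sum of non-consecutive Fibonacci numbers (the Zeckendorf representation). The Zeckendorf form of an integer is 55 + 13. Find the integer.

55 + 13 = 68.

68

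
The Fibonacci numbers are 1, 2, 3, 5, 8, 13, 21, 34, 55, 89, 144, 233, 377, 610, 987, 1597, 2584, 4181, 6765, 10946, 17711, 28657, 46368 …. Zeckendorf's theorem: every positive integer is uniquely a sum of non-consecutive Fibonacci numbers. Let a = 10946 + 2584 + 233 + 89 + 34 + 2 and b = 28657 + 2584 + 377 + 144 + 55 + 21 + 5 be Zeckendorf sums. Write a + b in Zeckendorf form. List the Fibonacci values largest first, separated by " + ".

The two numbers are 13888 and 31843, so their sum is 45731.
largest Fibonacci ≤ 45731 is 28657; 45731 − 28657 = 17074
largest Fibonacci ≤ 17074 is 10946; 17074 − 10946 = 6128
largest Fibonacci ≤ 6128 is 4181; 6128 − 4181 = 1947
largest Fibonacci ≤ 1947 is 1597; 1947 − 1597 = 350
largest Fibonacci ≤ 350 is 233; 350 − 233 = 117
largest Fibonacci ≤ 117 is 89; 117 − 89 = 28
largest Fibonacci ≤ 28 is 21; 28 − 21 = 7
largest Fibonacci ≤ 7 is 5; 7 − 5 = 2
largest Fibonacci ≤ 2 is 2; 2 − 2 = 0

28657 + 10946 + 4181 + 1597 + 233 + 89 + 21 + 5 + 2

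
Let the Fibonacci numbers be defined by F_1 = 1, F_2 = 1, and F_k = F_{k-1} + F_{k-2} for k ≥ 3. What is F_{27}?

Iterating the recurrence up to F_{20} = 6765 and F_{19} = 4181:
F_{21} = F_{20} + F_{19} = 6765 + 4181 = 10946
F_{22} = F_{21} + F_{20} = 10946 + 6765 = 17711
F_{23} = F_{22} + F_{21} = 17711 + 10946 = 28657
F_{24} = F_{23} + F_{22} = 28657 + 17711 = 46368
F_{25} = F_{24} + F_{23} = 46368 + 28657 = 75025
F_{26} = F_{25} + F_{24} = 75025 + 46368 = 121393
F_{27} = F_{26} + F_{25} = 121393 + 75025 = 196418

196418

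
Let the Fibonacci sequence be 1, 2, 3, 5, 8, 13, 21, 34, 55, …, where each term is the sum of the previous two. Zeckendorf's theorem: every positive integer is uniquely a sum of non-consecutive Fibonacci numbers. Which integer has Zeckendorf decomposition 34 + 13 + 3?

34 + 13 + 3 = 50.

50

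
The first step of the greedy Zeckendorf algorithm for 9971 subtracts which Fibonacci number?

6765

6765 ≤ 9971 < 10946, so the largest Fibonacci number not exceeding 9971 is 6765.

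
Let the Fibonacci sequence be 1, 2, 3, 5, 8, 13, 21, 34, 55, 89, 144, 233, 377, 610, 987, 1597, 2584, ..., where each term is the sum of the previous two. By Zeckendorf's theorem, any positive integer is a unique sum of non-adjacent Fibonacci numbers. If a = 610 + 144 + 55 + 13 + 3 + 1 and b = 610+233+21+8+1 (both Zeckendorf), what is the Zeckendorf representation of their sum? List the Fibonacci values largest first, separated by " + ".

1597 + 89 + 13

The two numbers are 826 and 873, so their sum is 1699.
Repeatedly subtract the largest Fibonacci number that fits:
1699: greatest Fibonacci not exceeding it is 1597, leaving 102
102: greatest Fibonacci not exceeding it is 89, leaving 13
13: greatest Fibonacci not exceeding it is 13, leaving 0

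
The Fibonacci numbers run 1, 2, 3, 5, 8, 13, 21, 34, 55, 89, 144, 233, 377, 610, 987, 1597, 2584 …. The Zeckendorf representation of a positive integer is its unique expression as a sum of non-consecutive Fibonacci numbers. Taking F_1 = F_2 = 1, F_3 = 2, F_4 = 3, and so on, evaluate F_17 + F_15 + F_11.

F_17 + F_15 + F_11 = 1597 + 610 + 89 = 2296.

2296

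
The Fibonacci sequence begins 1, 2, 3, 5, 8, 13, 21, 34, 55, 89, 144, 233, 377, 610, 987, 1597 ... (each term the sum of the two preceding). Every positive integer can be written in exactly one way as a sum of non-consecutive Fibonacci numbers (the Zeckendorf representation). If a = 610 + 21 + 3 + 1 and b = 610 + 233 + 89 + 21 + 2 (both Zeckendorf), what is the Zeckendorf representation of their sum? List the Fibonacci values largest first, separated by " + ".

987 + 377 + 144 + 55 + 21 + 5 + 1

The two numbers are 635 and 955, so their sum is 1590.
largest Fibonacci ≤ 1590 is 987; 1590 − 987 = 603
largest Fibonacci ≤ 603 is 377; 603 − 377 = 226
largest Fibonacci ≤ 226 is 144; 226 − 144 = 82
largest Fibonacci ≤ 82 is 55; 82 − 55 = 27
largest Fibonacci ≤ 27 is 21; 27 − 21 = 6
largest Fibonacci ≤ 6 is 5; 6 − 5 = 1
largest Fibonacci ≤ 1 is 1; 1 − 1 = 0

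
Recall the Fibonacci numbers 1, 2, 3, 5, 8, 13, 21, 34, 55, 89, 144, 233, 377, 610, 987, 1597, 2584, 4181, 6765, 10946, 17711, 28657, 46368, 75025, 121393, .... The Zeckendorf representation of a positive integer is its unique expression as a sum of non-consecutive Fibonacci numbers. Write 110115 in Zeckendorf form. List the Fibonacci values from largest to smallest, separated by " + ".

75025 + 28657 + 4181 + 1597 + 610 + 34 + 8 + 3

110115: greatest Fibonacci not exceeding it is 75025, leaving 35090
35090: greatest Fibonacci not exceeding it is 28657, leaving 6433
6433: greatest Fibonacci not exceeding it is 4181, leaving 2252
2252: greatest Fibonacci not exceeding it is 1597, leaving 655
655: greatest Fibonacci not exceeding it is 610, leaving 45
45: greatest Fibonacci not exceeding it is 34, leaving 11
11: greatest Fibonacci not exceeding it is 8, leaving 3
3: greatest Fibonacci not exceeding it is 3, leaving 0
So 110115 = 75025 + 28657 + 4181 + 1597 + 610 + 34 + 8 + 3, with no two terms consecutive in the sequence.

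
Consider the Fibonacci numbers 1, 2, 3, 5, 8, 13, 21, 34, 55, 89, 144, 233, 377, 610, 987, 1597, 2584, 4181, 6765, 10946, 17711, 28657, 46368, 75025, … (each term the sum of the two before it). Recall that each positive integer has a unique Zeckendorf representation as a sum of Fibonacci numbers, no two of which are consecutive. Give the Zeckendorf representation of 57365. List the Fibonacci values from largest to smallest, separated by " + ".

46368 + 10946 + 34 + 13 + 3 + 1

57365: greatest Fibonacci not exceeding it is 46368, leaving 10997
10997: greatest Fibonacci not exceeding it is 10946, leaving 51
51: greatest Fibonacci not exceeding it is 34, leaving 17
17: greatest Fibonacci not exceeding it is 13, leaving 4
4: greatest Fibonacci not exceeding it is 3, leaving 1
1: greatest Fibonacci not exceeding it is 1, leaving 0
So 57365 = 46368 + 10946 + 34 + 13 + 3 + 1, with no two terms consecutive in the sequence.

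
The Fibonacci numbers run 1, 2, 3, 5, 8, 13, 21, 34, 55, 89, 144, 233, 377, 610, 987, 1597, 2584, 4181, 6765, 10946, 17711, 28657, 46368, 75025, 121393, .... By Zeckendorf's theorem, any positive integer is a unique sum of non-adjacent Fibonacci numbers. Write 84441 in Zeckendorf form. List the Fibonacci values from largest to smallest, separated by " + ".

subtract 75025 from 84441: 9416 remains
subtract 6765 from 9416: 2651 remains
subtract 2584 from 2651: 67 remains
subtract 55 from 67: 12 remains
subtract 8 from 12: 4 remains
subtract 3 from 4: 1 remains
subtract 1 from 1: 0 remains
So 84441 = 75025 + 6765 + 2584 + 55 + 8 + 3 + 1, with no two terms consecutive in the sequence.

75025 + 6765 + 2584 + 55 + 8 + 3 + 1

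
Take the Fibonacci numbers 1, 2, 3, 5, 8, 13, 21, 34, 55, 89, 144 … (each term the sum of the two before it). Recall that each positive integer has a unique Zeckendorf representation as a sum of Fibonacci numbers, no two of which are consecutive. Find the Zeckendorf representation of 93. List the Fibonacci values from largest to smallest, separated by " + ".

Greedily peel off the largest Fibonacci term at each step:
take 89 (≤ 93); 93 − 89 = 4
take 3 (≤ 4); 4 − 3 = 1
take 1 (≤ 1); 1 − 1 = 0
So 93 = 89 + 3 + 1, with no two terms consecutive in the sequence.

89 + 3 + 1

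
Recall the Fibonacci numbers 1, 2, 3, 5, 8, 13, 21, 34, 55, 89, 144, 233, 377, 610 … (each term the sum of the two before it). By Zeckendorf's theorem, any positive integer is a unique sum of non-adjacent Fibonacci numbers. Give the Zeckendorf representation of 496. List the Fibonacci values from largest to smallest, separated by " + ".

377 + 89 + 21 + 8 + 1

subtract 377 from 496: 119 remains
subtract 89 from 119: 30 remains
subtract 21 from 30: 9 remains
subtract 8 from 9: 1 remains
subtract 1 from 1: 0 remains
So 496 = 377 + 89 + 21 + 8 + 1, with no two terms consecutive in the sequence.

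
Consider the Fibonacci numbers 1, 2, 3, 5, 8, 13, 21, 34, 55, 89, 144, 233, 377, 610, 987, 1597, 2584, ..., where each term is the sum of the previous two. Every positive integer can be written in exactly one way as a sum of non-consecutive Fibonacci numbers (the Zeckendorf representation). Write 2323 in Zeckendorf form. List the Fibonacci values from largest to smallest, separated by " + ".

Greedily peel off the largest Fibonacci term at each step:
subtract 1597 from 2323: 726 remains
subtract 610 from 726: 116 remains
subtract 89 from 116: 27 remains
subtract 21 from 27: 6 remains
subtract 5 from 6: 1 remains
subtract 1 from 1: 0 remains
So 2323 = 1597 + 610 + 89 + 21 + 5 + 1, with no two terms consecutive in the sequence.

1597 + 610 + 89 + 21 + 5 + 1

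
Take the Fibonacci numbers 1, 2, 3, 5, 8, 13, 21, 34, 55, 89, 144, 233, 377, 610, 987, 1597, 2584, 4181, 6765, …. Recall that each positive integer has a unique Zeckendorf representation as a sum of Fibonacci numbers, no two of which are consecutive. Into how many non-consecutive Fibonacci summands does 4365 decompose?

5

4365: greatest Fibonacci not exceeding it is 4181, leaving 184
184: greatest Fibonacci not exceeding it is 144, leaving 40
40: greatest Fibonacci not exceeding it is 34, leaving 6
6: greatest Fibonacci not exceeding it is 5, leaving 1
1: greatest Fibonacci not exceeding it is 1, leaving 0
4365 = 4181 + 144 + 34 + 5 + 1, which has 5 terms.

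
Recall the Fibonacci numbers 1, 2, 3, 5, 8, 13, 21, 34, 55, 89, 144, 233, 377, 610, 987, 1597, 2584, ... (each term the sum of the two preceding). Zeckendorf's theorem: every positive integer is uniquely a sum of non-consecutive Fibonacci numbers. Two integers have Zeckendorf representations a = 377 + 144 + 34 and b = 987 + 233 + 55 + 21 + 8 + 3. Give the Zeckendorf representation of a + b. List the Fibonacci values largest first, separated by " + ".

1597 + 233 + 21 + 8 + 3

The two numbers are 555 and 1307, so their sum is 1862.
1862: greatest Fibonacci not exceeding it is 1597, leaving 265
265: greatest Fibonacci not exceeding it is 233, leaving 32
32: greatest Fibonacci not exceeding it is 21, leaving 11
11: greatest Fibonacci not exceeding it is 8, leaving 3
3: greatest Fibonacci not exceeding it is 3, leaving 0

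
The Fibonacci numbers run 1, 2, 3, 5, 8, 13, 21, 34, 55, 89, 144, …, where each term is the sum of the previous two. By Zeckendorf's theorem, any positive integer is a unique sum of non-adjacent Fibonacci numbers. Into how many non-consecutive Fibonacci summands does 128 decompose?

3

Repeatedly subtract the largest Fibonacci number that fits:
89 ≤ 128 < 144, so take 89; remainder 39
34 ≤ 39 < 55, so take 34; remainder 5
5 ≤ 5 < 8, so take 5; remainder 0
128 = 89 + 34 + 5, which has 3 terms.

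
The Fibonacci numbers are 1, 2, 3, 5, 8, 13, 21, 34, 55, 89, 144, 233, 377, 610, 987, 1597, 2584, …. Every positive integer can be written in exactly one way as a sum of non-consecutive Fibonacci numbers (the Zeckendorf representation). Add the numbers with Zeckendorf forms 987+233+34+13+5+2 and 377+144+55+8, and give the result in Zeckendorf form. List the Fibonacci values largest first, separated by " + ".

1597 + 233 + 21 + 5 + 2

The two numbers are 1274 and 584, so their sum is 1858.
Greedy algorithm:
1597 ≤ 1858 < 2584, so take 1597; remainder 261
233 ≤ 261 < 377, so take 233; remainder 28
21 ≤ 28 < 34, so take 21; remainder 7
5 ≤ 7 < 8, so take 5; remainder 2
2 ≤ 2 < 3, so take 2; remainder 0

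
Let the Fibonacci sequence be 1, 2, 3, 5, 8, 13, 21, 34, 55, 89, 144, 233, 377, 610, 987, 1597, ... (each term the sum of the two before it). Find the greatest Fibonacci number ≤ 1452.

987 ≤ 1452 < 1597, so the largest Fibonacci number not exceeding 1452 is 987.

987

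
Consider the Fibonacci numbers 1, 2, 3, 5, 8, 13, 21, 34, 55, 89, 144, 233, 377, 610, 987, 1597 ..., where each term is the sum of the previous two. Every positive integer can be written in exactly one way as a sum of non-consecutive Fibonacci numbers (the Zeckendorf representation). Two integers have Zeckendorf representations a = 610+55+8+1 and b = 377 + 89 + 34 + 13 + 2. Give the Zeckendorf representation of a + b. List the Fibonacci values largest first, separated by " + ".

987 + 144 + 55 + 3

The two numbers are 674 and 515, so their sum is 1189.
largest Fibonacci ≤ 1189 is 987; 1189 − 987 = 202
largest Fibonacci ≤ 202 is 144; 202 − 144 = 58
largest Fibonacci ≤ 58 is 55; 58 − 55 = 3
largest Fibonacci ≤ 3 is 3; 3 − 3 = 0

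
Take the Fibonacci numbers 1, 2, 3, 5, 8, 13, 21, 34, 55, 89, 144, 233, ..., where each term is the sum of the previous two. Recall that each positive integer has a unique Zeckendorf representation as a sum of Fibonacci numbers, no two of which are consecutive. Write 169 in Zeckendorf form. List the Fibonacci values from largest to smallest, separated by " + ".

169: greatest Fibonacci not exceeding it is 144, leaving 25
25: greatest Fibonacci not exceeding it is 21, leaving 4
4: greatest Fibonacci not exceeding it is 3, leaving 1
1: greatest Fibonacci not exceeding it is 1, leaving 0
So 169 = 144 + 21 + 3 + 1, with no two terms consecutive in the sequence.

144 + 21 + 3 + 1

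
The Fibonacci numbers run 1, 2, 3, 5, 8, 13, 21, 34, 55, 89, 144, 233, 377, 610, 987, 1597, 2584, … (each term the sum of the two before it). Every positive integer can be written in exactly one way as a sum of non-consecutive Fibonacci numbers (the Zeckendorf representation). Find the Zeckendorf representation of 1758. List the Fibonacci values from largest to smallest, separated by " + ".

Repeatedly subtract the largest Fibonacci number that fits:
1597 ≤ 1758 < 2584, so take 1597; remainder 161
144 ≤ 161 < 233, so take 144; remainder 17
13 ≤ 17 < 21, so take 13; remainder 4
3 ≤ 4 < 5, so take 3; remainder 1
1 ≤ 1 < 2, so take 1; remainder 0
So 1758 = 1597 + 144 + 13 + 3 + 1, with no two terms consecutive in the sequence.

1597 + 144 + 13 + 3 + 1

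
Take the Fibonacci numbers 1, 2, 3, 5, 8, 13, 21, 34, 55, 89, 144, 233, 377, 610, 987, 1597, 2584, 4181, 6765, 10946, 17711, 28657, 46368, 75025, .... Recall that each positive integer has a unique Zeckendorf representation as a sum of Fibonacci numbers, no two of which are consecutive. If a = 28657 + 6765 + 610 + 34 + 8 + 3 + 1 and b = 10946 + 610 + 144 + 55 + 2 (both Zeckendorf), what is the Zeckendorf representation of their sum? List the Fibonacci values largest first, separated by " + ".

The two numbers are 36078 and 11757, so their sum is 47835.
Repeatedly subtract the largest Fibonacci number that fits:
46368 ≤ 47835 < 75025, so take 46368; remainder 1467
987 ≤ 1467 < 1597, so take 987; remainder 480
377 ≤ 480 < 610, so take 377; remainder 103
89 ≤ 103 < 144, so take 89; remainder 14
13 ≤ 14 < 21, so take 13; remainder 1
1 ≤ 1 < 2, so take 1; remainder 0

46368 + 987 + 377 + 89 + 13 + 1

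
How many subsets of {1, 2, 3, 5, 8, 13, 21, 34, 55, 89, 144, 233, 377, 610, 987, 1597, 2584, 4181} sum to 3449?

30

Starting from the Zeckendorf form and repeatedly splitting a term F_k into F_{k−1} + F_{k−2} (when neither is already used) reaches every representation.
3449 = 2584+610+233+21+1 = 2584+610+233+13+8+1 = 2584+610+144+89+21+1 = 2584+610+233+13+5+3+1 = 2584+610+144+89+13+8+1 = … (25 more), for 30 in all.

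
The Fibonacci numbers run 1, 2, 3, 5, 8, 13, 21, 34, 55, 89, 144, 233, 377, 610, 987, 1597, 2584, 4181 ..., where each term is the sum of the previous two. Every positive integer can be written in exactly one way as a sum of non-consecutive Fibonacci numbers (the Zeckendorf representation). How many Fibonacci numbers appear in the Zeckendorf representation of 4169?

Greedy algorithm:
subtract 2584 from 4169: 1585 remains
subtract 987 from 1585: 598 remains
subtract 377 from 598: 221 remains
subtract 144 from 221: 77 remains
subtract 55 from 77: 22 remains
subtract 21 from 22: 1 remains
subtract 1 from 1: 0 remains
4169 = 2584 + 987 + 377 + 144 + 55 + 21 + 1, which has 7 terms.

7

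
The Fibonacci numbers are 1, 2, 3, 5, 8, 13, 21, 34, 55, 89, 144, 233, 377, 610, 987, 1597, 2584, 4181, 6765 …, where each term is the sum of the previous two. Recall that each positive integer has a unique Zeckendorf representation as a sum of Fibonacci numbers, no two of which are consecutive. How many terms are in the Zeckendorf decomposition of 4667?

6

Repeatedly subtract the largest Fibonacci number that fits:
4667 − 4181 = 486
486 − 377 = 109
109 − 89 = 20
20 − 13 = 7
7 − 5 = 2
2 − 2 = 0
4667 = 4181 + 377 + 89 + 13 + 5 + 2, which has 6 terms.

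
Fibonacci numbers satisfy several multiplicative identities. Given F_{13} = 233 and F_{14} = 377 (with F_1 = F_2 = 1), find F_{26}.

By the doubling identity F_{2k} = F_k(2F_{k+1} − F_k): F_{26} = 233·(2·377 − 233) = 233·521 = 121393.

121393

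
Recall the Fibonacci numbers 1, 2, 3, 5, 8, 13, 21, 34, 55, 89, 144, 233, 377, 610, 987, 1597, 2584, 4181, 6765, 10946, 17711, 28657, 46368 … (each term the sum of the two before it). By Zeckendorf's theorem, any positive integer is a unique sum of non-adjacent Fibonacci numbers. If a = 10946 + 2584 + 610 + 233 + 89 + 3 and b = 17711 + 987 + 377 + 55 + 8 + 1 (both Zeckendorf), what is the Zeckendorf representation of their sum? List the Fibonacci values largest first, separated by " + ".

The two numbers are 14465 and 19139, so their sum is 33604.
Greedily peel off the largest Fibonacci term at each step:
33604: greatest Fibonacci not exceeding it is 28657, leaving 4947
4947: greatest Fibonacci not exceeding it is 4181, leaving 766
766: greatest Fibonacci not exceeding it is 610, leaving 156
156: greatest Fibonacci not exceeding it is 144, leaving 12
12: greatest Fibonacci not exceeding it is 8, leaving 4
4: greatest Fibonacci not exceeding it is 3, leaving 1
1: greatest Fibonacci not exceeding it is 1, leaving 0

28657 + 4181 + 610 + 144 + 8 + 3 + 1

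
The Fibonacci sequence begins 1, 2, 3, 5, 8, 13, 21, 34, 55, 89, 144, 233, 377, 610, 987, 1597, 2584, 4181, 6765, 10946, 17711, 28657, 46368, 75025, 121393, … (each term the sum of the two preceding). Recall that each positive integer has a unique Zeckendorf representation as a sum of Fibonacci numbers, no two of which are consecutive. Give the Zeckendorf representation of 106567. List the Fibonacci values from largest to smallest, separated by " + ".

75025 + 28657 + 2584 + 233 + 55 + 13

Repeatedly subtract the largest Fibonacci number that fits:
take 75025 (≤ 106567); 106567 − 75025 = 31542
take 28657 (≤ 31542); 31542 − 28657 = 2885
take 2584 (≤ 2885); 2885 − 2584 = 301
take 233 (≤ 301); 301 − 233 = 68
take 55 (≤ 68); 68 − 55 = 13
take 13 (≤ 13); 13 − 13 = 0
So 106567 = 75025 + 28657 + 2584 + 233 + 55 + 13, with no two terms consecutive in the sequence.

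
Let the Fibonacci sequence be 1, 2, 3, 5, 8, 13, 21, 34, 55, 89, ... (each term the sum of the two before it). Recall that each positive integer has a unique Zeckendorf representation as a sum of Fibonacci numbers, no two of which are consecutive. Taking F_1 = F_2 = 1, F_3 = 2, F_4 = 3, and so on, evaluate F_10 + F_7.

F_10 + F_7 = 55 + 13 = 68.

68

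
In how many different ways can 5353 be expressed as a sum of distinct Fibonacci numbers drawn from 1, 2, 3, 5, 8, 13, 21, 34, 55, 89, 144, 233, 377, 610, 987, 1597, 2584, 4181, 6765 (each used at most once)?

5353 = 4181+987+144+34+5+2 = 4181+987+144+21+13+5+2 = 4181+987+89+55+34+5+2 = 4181+610+377+144+34+5+2 = … (16 more), for 20 in all.

20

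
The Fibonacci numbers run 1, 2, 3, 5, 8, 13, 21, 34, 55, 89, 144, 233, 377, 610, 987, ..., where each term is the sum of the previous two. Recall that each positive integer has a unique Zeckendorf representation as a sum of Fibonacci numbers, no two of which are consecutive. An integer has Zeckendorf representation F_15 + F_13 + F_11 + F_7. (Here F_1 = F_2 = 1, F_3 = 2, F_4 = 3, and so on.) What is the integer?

945

F_15 + F_13 + F_11 + F_7 = 610 + 233 + 89 + 13 = 945.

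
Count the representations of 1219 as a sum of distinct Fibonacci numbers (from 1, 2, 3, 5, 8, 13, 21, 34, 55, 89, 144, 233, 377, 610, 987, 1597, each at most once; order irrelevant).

2

1219 = 987+144+55+21+8+3+1 = 610+377+144+55+21+8+3+1 — 2 representations.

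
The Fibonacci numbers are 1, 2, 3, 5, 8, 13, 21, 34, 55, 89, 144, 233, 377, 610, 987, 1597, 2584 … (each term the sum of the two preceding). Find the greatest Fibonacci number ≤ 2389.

1597 ≤ 2389 < 2584, so the largest Fibonacci number not exceeding 2389 is 1597.

1597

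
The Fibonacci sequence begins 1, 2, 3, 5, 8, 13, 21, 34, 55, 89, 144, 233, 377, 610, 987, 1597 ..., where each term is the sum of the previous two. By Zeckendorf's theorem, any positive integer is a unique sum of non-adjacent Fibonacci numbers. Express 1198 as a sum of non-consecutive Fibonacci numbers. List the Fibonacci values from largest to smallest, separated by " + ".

987 + 144 + 55 + 8 + 3 + 1

Repeatedly subtract the largest Fibonacci number that fits:
1198 − 987 = 211
211 − 144 = 67
67 − 55 = 12
12 − 8 = 4
4 − 3 = 1
1 − 1 = 0
So 1198 = 987 + 144 + 55 + 8 + 3 + 1, with no two terms consecutive in the sequence.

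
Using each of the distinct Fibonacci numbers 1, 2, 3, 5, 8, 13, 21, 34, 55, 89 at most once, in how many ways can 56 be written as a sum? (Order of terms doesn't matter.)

4

Starting from the Zeckendorf form and repeatedly splitting a term F_k into F_{k−1} + F_{k−2} (when neither is already used) reaches every representation.
56 = 55+1 = 34+21+1 = 34+13+8+1 = … (1 more), for 4 in all.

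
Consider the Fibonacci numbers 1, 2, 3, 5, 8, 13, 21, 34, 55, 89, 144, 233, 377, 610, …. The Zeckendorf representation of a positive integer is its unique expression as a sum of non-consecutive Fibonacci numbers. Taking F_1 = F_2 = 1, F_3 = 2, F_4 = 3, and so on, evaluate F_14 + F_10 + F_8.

F_14 + F_10 + F_8 = 377 + 55 + 21 = 453.

453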